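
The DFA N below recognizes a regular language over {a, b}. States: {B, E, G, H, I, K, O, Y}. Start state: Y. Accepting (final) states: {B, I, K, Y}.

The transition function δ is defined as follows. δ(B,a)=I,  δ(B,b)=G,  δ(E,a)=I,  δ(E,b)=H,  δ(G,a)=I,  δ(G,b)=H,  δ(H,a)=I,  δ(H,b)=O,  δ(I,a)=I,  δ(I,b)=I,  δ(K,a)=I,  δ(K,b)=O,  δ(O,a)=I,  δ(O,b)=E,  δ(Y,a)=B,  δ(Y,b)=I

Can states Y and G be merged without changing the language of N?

No

States {K} cannot be reached from the start state, so discard them.
Initial partition by acceptance: {B,I,Y} | {E,G,H,O}.
Refine {B,I,Y} on symbol b: members go to different blocks, giving {I,Y} and {B}.
On input a, block {I,Y} splits into {I} and {Y}.
The partition is now stable with 4 blocks: {I} | {E,G,H,O} | {B} | {Y}.
Y and G end up in different blocks, so they are distinguishable. For instance, the string 'ε' is accepted from only Y.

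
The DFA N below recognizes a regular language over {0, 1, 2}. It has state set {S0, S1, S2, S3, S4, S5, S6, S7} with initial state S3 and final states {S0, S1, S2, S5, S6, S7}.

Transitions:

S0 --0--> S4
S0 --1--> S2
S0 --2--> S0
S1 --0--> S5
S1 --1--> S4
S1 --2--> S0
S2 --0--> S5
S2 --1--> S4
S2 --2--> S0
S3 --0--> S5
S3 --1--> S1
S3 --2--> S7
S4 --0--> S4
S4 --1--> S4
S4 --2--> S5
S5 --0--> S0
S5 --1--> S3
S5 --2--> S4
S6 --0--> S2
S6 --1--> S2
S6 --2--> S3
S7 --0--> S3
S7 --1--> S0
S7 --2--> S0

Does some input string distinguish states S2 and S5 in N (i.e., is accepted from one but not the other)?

Yes

Reachable states from the start: {S0,S1,S2,S3,S4,S5,S7}. Unreachable: {S6} — drop them.
P0 = {S0,S1,S2,S5,S7} | {S3,S4}.
Refine {S0,S1,S2,S5,S7} on symbol 0: members go to different blocks, giving {S1,S2,S5} and {S0,S7}.
Split {S1,S2,S5} by δ(·,0) → {S1,S2} and {S5}.
Refine {S3,S4} on symbol 0: members go to different blocks, giving {S3} and {S4}.
Refine {S0,S7} on symbol 0: members go to different blocks, giving {S0} and {S7}.
The partition is now stable with 6 blocks: {S1,S2} | {S3} | {S0} | {S5} | {S4} | {S7}.
S2 and S5 end up in different blocks, so they are distinguishable. For instance, the string '2' is accepted from only S2.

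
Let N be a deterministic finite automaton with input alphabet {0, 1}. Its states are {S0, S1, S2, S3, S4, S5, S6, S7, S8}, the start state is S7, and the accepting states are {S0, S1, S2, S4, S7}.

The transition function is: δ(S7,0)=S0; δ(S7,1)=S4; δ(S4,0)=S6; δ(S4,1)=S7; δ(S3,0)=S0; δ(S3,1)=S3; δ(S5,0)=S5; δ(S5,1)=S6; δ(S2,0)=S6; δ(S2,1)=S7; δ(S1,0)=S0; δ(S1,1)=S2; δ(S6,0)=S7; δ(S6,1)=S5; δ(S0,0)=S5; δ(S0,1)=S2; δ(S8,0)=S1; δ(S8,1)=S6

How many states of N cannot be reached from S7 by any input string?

3

BFS from S7 reaches {S0, S2, S4, S5, S6, S7}; the 3 state(s) S1, S3, S8 are never visited.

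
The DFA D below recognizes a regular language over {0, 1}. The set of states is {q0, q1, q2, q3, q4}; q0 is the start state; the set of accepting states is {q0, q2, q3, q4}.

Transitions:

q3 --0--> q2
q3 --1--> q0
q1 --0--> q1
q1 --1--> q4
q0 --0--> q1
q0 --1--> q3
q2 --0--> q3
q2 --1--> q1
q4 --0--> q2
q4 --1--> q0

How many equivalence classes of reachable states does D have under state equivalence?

4

All states are reachable from the start state.
Initial partition by acceptance: {q0,q2,q3,q4} | {q1}.
Split {q0,q2,q3,q4} by δ(·,0) → {q2,q3,q4} and {q0}.
On input 1, block {q2,q3,q4} splits into {q3,q4} and {q2}.
The partition is now stable with 4 blocks: {q3,q4} | {q1} | {q0} | {q2}.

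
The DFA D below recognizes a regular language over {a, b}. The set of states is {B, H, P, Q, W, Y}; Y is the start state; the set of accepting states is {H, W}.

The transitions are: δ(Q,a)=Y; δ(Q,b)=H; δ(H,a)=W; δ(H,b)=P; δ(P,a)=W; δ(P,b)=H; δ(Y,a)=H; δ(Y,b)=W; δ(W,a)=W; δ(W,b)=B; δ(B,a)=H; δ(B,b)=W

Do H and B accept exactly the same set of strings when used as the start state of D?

No

States {Q} cannot be reached from the start state, so discard them.
P0 = {H,W} | {B,P,Y}.
Stable partition: {H,W} | {B,P,Y} — 2 equivalence classes.
H and B end up in different blocks, so they are distinguishable. For instance, the string 'ε' is accepted from only H.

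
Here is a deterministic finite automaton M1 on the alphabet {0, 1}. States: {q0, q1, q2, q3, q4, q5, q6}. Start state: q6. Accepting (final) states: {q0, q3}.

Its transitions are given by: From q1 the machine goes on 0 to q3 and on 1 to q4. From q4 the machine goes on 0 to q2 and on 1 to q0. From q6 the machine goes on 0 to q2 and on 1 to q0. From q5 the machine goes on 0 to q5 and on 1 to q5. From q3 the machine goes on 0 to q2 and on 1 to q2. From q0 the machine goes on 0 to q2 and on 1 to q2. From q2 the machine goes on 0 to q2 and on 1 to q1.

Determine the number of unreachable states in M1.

1

Starting at q6 and following transitions, the reachable set is {q0, q1, q2, q3, q4, q6}. That leaves q5 unreachable — 1 in total.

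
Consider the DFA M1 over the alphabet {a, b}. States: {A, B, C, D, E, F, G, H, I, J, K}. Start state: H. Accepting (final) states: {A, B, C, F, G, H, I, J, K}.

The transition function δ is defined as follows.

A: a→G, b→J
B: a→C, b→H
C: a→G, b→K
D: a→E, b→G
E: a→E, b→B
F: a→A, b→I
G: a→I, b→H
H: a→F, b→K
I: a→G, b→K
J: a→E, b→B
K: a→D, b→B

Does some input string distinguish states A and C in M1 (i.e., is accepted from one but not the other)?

Every state is reachable, so we keep all 11.
Initial partition by acceptance: {A,B,C,F,G,H,I,J,K} | {D,E}.
Split {A,B,C,F,G,H,I,J,K} by δ(·,a) → {A,B,C,F,G,H,I} and {J,K}.
On input b, block {A,B,C,F,G,H,I} splits into {A,C,H,I} and {B,F,G}.
The partition is now stable with 4 blocks: {A,C,H,I} | {D,E} | {J,K} | {B,F,G}.
A and C lie in the same block of the stable partition, so they are equivalent — no string distinguishes them.

No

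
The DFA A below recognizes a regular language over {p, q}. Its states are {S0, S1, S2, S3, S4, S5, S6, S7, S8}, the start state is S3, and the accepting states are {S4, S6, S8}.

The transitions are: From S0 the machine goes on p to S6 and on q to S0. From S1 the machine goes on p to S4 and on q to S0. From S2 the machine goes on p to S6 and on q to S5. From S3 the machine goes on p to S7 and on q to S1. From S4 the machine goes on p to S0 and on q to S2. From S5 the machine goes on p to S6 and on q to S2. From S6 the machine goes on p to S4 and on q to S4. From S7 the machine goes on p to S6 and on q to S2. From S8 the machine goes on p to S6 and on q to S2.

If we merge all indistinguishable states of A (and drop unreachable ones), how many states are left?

States {S8} cannot be reached from the start state, so discard them.
Start with accepting vs non-accepting: {S4,S6} | {S0,S1,S2,S3,S5,S7}.
Split {S4,S6} by δ(·,p) → {S4} and {S6}.
On input p, block {S0,S1,S2,S3,S5,S7} splits into {S0,S2,S5,S7} and {S1} and {S3}.
The partition is now stable with 5 blocks: {S4} | {S0,S2,S5,S7} | {S6} | {S1} | {S3}.

5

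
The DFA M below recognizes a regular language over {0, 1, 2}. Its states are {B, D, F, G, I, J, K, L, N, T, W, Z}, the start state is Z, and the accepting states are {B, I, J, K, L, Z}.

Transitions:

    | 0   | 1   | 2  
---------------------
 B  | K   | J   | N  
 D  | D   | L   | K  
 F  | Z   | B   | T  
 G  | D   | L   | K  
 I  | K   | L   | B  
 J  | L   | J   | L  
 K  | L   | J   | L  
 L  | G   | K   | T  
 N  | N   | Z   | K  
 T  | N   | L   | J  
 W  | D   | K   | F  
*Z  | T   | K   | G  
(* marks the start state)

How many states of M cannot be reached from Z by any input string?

No path from Z leads to B, F, I, W; the other 8 states are all reachable.

4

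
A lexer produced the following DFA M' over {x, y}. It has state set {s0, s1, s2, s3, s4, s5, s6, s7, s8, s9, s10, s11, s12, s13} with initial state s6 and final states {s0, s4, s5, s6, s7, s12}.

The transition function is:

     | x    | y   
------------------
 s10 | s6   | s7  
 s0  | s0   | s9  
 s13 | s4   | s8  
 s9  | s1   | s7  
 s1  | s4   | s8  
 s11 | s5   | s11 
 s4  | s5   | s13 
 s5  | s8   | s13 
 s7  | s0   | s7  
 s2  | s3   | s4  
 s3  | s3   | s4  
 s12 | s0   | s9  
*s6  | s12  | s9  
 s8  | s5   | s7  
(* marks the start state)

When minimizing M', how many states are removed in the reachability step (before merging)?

BFS from s6 reaches {s0, s1, s4, s5, s6, s7, s8, s9, s12, s13}; the 4 state(s) s2, s3, s10, s11 are never visited.

4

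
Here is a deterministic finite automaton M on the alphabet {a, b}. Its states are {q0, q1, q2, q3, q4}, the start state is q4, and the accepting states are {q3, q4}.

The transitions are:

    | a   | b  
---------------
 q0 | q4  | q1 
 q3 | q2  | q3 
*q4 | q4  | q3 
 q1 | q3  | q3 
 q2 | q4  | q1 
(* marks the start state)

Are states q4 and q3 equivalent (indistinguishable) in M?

No

Reachable states from the start: {q1,q2,q3,q4}. Unreachable: {q0} — drop them.
Initial partition by acceptance: {q3,q4} | {q1,q2}.
Refine {q3,q4} on symbol a: members go to different blocks, giving {q3} and {q4}.
On input a, block {q1,q2} splits into {q1} and {q2}.
The partition is now stable with 4 blocks: {q3} | {q1} | {q4} | {q2}.
q4 and q3 end up in different blocks, so they are distinguishable. For instance, the string 'a' is accepted from only q4.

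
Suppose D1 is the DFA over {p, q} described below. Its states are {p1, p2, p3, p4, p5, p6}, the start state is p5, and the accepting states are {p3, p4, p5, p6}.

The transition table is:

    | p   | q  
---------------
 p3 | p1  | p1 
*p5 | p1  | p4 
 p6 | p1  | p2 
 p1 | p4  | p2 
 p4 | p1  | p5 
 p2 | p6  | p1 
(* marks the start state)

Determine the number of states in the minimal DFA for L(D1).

Reachable states from the start: {p1,p2,p4,p5,p6}. Unreachable: {p3} — drop them.
Initial partition by acceptance: {p4,p5,p6} | {p1,p2}.
On input q, block {p4,p5,p6} splits into {p4,p5} and {p6}.
Split {p1,p2} by δ(·,p) → {p1} and {p2}.
Stable partition: {p4,p5} | {p1} | {p6} | {p2} — 4 equivalence classes.

4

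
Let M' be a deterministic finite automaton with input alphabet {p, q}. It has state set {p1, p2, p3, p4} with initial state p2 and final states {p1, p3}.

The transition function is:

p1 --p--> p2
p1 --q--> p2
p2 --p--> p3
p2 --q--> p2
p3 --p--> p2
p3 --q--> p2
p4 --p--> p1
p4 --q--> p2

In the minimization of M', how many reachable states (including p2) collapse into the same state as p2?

Reachable states from the start: {p2,p3}. Unreachable: {p1,p4} — drop them.
Initial partition by acceptance: {p3} | {p2}.
No further refinement is possible. Final partition (2 blocks): {p3} | {p2}.
The equivalence class containing p2 is {p2}, of size 1.

1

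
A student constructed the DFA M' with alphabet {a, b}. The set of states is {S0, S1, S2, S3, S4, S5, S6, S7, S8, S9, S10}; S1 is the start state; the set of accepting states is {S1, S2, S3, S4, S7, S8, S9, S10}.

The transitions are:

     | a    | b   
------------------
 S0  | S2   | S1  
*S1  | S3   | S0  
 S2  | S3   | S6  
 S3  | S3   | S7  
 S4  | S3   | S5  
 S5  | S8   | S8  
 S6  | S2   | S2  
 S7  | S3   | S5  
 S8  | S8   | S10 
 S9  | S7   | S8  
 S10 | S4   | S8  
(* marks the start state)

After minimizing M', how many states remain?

First remove the unreachable states {S9}; 10 states remain.
Start with accepting vs non-accepting: {S1,S2,S3,S4,S7,S8,S10} | {S0,S5,S6}.
Split {S1,S2,S3,S4,S7,S8,S10} by δ(·,b) → {S1,S2,S4,S7} and {S3,S8,S10}.
On input a, block {S0,S5,S6} splits into {S0,S6} and {S5}.
On input b, block {S1,S2,S4,S7} splits into {S1,S2} and {S4,S7}.
Split {S3,S8,S10} by δ(·,a) → {S3,S8} and {S10}.
On input b, block {S3,S8} splits into {S3} and {S8}.
Stable partition: {S1,S2} | {S0,S6} | {S3} | {S5} | {S4,S7} | {S10} | {S8} — 7 equivalence classes.

7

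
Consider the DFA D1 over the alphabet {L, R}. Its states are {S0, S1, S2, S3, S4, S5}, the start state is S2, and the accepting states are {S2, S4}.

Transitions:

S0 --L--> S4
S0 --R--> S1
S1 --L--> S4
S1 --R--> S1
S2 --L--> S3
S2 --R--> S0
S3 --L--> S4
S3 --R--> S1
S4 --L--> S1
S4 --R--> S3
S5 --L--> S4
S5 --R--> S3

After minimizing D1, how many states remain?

Reachable states from the start: {S0,S1,S2,S3,S4}. Unreachable: {S5} — drop them.
P0 = {S2,S4} | {S0,S1,S3}.
The partition is now stable with 2 blocks: {S2,S4} | {S0,S1,S3}.

2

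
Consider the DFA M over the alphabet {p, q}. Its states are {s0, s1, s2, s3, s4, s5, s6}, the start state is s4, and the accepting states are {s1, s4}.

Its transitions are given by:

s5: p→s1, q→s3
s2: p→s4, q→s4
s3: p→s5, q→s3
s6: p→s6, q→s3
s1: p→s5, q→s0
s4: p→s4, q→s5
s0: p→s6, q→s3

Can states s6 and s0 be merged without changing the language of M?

Yes

Reachable states from the start: {s0,s1,s3,s4,s5,s6}. Unreachable: {s2} — drop them.
Initial partition by acceptance: {s1,s4} | {s0,s3,s5,s6}.
On input p, block {s1,s4} splits into {s1} and {s4}.
On input p, block {s0,s3,s5,s6} splits into {s0,s3,s6} and {s5}.
Split {s0,s3,s6} by δ(·,p) → {s0,s6} and {s3}.
The partition is now stable with 5 blocks: {s1} | {s0,s6} | {s4} | {s5} | {s3}.
s6 and s0 lie in the same block of the stable partition, so they are equivalent — no string distinguishes them.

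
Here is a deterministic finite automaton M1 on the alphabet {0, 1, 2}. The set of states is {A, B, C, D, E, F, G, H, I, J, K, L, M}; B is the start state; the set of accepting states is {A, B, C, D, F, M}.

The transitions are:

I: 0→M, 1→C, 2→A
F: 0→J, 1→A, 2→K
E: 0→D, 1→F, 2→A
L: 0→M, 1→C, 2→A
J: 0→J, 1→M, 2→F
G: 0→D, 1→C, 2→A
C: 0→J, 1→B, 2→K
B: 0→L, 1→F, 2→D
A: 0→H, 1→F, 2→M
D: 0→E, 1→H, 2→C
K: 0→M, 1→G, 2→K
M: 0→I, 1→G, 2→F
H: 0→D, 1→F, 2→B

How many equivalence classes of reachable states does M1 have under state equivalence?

6

Start with accepting vs non-accepting: {A,B,C,D,F,M} | {E,G,H,I,J,K,L}.
Split {A,B,C,D,F,M} by δ(·,1) → {A,B,C,F} and {D,M}.
Split {A,B,C,F} by δ(·,2) → {A,B} and {C,F}.
Split {E,G,H,I,J,K,L} by δ(·,0) → {E,G,H,I,K,L} and {J}.
On input 1, block {E,G,H,I,K,L} splits into {E,G,H,I,L} and {K}.
Stable partition: {A,B} | {E,G,H,I,L} | {D,M} | {C,F} | {J} | {K} — 6 equivalence classes.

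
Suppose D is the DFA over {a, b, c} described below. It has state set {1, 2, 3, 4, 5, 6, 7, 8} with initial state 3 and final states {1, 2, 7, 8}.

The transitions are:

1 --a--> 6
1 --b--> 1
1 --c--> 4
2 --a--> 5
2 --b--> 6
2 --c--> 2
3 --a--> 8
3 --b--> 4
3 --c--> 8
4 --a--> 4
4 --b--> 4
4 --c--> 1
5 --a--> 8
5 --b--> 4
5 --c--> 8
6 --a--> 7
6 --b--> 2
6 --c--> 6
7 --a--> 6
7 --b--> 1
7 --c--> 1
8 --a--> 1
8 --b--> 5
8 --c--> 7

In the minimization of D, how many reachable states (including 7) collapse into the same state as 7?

1

P0 = {1,2,7,8} | {3,4,5,6}.
Refine {1,2,7,8} on symbol a: members go to different blocks, giving {1,2,7} and {8}.
Refine {1,2,7} on symbol b: members go to different blocks, giving {1,7} and {2}.
Split {1,7} by δ(·,c) → {1} and {7}.
On input a, block {3,4,5,6} splits into {3,5} and {4} and {6}.
The partition is now stable with 7 blocks: {1} | {3,5} | {8} | {2} | {7} | {4} | {6}.
The equivalence class containing 7 is {7}, of size 1.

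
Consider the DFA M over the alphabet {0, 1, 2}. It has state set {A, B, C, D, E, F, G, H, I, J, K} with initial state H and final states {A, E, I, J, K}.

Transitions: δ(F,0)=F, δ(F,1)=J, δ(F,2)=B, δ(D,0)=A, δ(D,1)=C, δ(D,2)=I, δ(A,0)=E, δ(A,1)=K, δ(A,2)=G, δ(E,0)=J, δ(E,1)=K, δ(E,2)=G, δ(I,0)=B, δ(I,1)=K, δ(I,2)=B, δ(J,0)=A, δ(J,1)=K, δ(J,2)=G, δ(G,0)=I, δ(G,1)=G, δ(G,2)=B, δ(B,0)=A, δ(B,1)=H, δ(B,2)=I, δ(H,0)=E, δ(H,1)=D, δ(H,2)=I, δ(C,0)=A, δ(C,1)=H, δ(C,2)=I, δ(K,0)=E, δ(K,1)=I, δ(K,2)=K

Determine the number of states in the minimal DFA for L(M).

Reachable states from the start: {A,B,C,D,E,G,H,I,J,K}. Unreachable: {F} — drop them.
Initial partition by acceptance: {A,E,I,J,K} | {B,C,D,G,H}.
Refine {A,E,I,J,K} on symbol 0: members go to different blocks, giving {A,E,J,K} and {I}.
On input 1, block {A,E,J,K} splits into {A,E,J} and {K}.
Split {B,C,D,G,H} by δ(·,0) → {B,C,D,H} and {G}.
The partition is now stable with 5 blocks: {A,E,J} | {B,C,D,H} | {I} | {K} | {G}.

5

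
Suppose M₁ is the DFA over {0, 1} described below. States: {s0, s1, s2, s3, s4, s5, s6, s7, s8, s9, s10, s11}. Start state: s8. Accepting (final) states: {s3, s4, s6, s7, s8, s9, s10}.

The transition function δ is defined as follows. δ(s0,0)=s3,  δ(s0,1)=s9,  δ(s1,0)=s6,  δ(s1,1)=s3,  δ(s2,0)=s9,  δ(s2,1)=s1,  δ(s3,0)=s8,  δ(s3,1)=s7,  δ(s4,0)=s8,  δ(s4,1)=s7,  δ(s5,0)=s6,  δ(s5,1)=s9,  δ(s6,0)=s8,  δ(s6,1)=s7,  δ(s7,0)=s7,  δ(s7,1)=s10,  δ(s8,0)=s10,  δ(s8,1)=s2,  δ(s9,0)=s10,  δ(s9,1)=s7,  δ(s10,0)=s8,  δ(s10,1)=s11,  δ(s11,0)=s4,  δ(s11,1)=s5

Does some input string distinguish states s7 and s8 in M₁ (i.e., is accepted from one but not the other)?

Yes

First remove the unreachable states {s0}; 11 states remain.
Start with accepting vs non-accepting: {s3,s4,s6,s7,s8,s9,s10} | {s1,s2,s5,s11}.
Refine {s3,s4,s6,s7,s8,s9,s10} on symbol 1: members go to different blocks, giving {s3,s4,s6,s7,s9} and {s8,s10}.
Split {s3,s4,s6,s7,s9} by δ(·,0) → {s3,s4,s6,s9} and {s7}.
Refine {s1,s2,s5,s11} on symbol 1: members go to different blocks, giving {s1,s5} and {s2,s11}.
No further refinement is possible. Final partition (5 blocks): {s3,s4,s6,s9} | {s1,s5} | {s8,s10} | {s7} | {s2,s11}.
s7 and s8 end up in different blocks, so they are distinguishable. For instance, the string '1' is accepted from only s7.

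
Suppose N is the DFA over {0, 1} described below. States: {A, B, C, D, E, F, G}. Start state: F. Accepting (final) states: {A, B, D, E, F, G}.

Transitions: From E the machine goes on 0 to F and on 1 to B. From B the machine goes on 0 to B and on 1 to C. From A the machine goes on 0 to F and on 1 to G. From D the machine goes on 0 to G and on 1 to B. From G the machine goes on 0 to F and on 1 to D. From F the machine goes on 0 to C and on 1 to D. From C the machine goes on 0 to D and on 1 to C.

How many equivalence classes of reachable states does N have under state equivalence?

5

States {A,E} cannot be reached from the start state, so discard them.
Initial partition by acceptance: {B,D,F,G} | {C}.
Split {B,D,F,G} by δ(·,0) → {B,D,G} and {F}.
Refine {B,D,G} on symbol 0: members go to different blocks, giving {B,D} and {G}.
Refine {B,D} on symbol 0: members go to different blocks, giving {B} and {D}.
The partition is now stable with 5 blocks: {B} | {C} | {F} | {G} | {D}.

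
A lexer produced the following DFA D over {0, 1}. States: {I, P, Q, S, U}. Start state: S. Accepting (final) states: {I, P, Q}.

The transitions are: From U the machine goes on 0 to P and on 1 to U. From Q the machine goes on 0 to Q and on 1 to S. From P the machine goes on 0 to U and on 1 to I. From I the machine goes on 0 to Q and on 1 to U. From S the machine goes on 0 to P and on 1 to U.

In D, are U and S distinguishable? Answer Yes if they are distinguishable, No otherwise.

No

Initial partition by acceptance: {I,P,Q} | {S,U}.
Refine {I,P,Q} on symbol 0: members go to different blocks, giving {I,Q} and {P}.
Stable partition: {I,Q} | {S,U} | {P} — 3 equivalence classes.
U and S lie in the same block of the stable partition, so they are equivalent — no string distinguishes them.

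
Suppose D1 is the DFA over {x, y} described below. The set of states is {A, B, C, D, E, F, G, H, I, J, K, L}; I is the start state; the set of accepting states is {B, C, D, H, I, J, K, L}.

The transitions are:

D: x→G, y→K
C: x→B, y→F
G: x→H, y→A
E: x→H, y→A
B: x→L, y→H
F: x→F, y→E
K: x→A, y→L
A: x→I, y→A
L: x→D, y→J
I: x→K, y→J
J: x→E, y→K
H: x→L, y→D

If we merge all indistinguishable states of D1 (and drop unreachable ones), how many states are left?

First remove the unreachable states {B,C,F}; 9 states remain.
Initial partition by acceptance: {D,H,I,J,K,L} | {A,E,G}.
On input x, block {D,H,I,J,K,L} splits into {D,J,K} and {H,I,L}.
Refine {D,J,K} on symbol y: members go to different blocks, giving {D,J} and {K}.
On input x, block {H,I,L} splits into {H} and {I} and {L}.
On input x, block {A,E,G} splits into {E,G} and {A}.
No further refinement is possible. Final partition (7 blocks): {D,J} | {E,G} | {H} | {K} | {I} | {L} | {A}.

7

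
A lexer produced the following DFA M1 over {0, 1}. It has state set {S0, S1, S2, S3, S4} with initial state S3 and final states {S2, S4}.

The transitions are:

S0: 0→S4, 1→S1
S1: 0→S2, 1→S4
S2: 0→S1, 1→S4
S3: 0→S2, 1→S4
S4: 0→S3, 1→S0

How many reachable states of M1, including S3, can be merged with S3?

2

Start with accepting vs non-accepting: {S2,S4} | {S0,S1,S3}.
On input 1, block {S2,S4} splits into {S2} and {S4}.
Refine {S0,S1,S3} on symbol 0: members go to different blocks, giving {S1,S3} and {S0}.
Stable partition: {S2} | {S1,S3} | {S4} | {S0} — 4 equivalence classes.
State S3 belongs to the block {S1,S3}, which has 2 states.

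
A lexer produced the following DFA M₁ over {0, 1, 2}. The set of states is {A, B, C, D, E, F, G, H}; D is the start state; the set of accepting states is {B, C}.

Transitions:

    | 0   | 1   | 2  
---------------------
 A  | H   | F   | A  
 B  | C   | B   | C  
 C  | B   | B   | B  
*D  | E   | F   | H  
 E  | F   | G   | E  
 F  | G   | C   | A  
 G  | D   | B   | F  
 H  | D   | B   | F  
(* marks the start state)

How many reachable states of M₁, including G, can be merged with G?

Initial partition by acceptance: {B,C} | {A,D,E,F,G,H}.
Refine {A,D,E,F,G,H} on symbol 1: members go to different blocks, giving {A,D,E} and {F,G,H}.
Refine {A,D,E} on symbol 0: members go to different blocks, giving {A,E} and {D}.
Refine {F,G,H} on symbol 0: members go to different blocks, giving {G,H} and {F}.
On input 0, block {A,E} splits into {A} and {E}.
No further refinement is possible. Final partition (6 blocks): {B,C} | {A} | {G,H} | {D} | {F} | {E}.
The equivalence class containing G is {G,H}, of size 2.

2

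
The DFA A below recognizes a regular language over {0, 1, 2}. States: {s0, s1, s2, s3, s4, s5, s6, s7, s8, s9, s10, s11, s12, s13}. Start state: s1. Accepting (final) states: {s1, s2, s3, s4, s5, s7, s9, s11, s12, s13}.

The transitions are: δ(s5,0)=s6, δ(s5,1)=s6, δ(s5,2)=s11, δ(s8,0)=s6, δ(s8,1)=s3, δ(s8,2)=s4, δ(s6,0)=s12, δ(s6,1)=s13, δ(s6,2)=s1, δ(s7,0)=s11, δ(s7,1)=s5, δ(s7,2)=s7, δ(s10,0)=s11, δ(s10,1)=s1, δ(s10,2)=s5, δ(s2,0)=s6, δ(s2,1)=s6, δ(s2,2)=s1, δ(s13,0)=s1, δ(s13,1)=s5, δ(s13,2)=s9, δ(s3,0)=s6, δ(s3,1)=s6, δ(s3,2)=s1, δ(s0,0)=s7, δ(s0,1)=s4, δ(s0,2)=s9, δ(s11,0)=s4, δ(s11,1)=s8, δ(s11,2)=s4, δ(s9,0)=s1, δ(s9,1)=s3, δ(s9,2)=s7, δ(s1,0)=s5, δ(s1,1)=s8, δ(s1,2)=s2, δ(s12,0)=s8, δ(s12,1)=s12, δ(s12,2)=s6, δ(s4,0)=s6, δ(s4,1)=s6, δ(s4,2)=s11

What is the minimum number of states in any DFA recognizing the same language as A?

Reachable states from the start: {s1,s2,s3,s4,s5,s6,s7,s8,s9,s11,s12,s13}. Unreachable: {s0,s10} — drop them.
P0 = {s1,s2,s3,s4,s5,s7,s9,s11,s12,s13} | {s6,s8}.
Split {s1,s2,s3,s4,s5,s7,s9,s11,s12,s13} by δ(·,0) → {s1,s7,s9,s11,s13} and {s2,s3,s4,s5,s12}.
Refine {s1,s7,s9,s11,s13} on symbol 0: members go to different blocks, giving {s7,s9,s13} and {s1,s11}.
Refine {s6,s8} on symbol 0: members go to different blocks, giving {s6} and {s8}.
Split {s2,s3,s4,s5,s12} by δ(·,0) → {s2,s3,s4,s5} and {s12}.
No further refinement is possible. Final partition (6 blocks): {s7,s9,s13} | {s6} | {s2,s3,s4,s5} | {s1,s11} | {s8} | {s12}.

6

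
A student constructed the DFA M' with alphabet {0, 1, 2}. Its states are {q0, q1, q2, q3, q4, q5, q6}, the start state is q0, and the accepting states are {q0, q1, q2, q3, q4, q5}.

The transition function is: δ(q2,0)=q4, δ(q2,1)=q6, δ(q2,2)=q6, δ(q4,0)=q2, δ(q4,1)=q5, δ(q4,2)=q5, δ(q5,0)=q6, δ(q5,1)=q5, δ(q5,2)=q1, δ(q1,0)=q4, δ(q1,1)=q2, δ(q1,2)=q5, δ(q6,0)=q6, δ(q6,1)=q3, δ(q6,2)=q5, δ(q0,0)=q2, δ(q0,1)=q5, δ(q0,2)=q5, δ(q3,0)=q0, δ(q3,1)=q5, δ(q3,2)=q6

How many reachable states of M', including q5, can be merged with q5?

1

Initial partition by acceptance: {q0,q1,q2,q3,q4,q5} | {q6}.
Refine {q0,q1,q2,q3,q4,q5} on symbol 0: members go to different blocks, giving {q0,q1,q2,q3,q4} and {q5}.
Split {q0,q1,q2,q3,q4} by δ(·,1) → {q0,q3,q4} and {q1} and {q2}.
Refine {q0,q3,q4} on symbol 0: members go to different blocks, giving {q0,q4} and {q3}.
Stable partition: {q0,q4} | {q6} | {q5} | {q1} | {q2} | {q3} — 6 equivalence classes.
The equivalence class containing q5 is {q5}, of size 1.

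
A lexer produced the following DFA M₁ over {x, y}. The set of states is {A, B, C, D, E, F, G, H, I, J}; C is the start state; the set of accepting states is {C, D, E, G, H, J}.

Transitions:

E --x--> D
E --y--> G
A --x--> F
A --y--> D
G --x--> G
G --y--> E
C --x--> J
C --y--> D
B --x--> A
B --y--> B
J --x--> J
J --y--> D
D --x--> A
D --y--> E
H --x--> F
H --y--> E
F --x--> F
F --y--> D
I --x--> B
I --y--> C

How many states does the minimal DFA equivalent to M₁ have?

5

States {B,H,I} cannot be reached from the start state, so discard them.
P0 = {C,D,E,G,J} | {A,F}.
Refine {C,D,E,G,J} on symbol x: members go to different blocks, giving {C,E,G,J} and {D}.
Refine {C,E,G,J} on symbol x: members go to different blocks, giving {C,G,J} and {E}.
On input y, block {C,G,J} splits into {C,J} and {G}.
The partition is now stable with 5 blocks: {C,J} | {A,F} | {D} | {E} | {G}.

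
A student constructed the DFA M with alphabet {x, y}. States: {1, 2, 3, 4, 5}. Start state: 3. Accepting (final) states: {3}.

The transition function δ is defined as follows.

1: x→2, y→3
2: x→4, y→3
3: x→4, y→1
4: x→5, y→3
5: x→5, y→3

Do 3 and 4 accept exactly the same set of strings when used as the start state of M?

No

Start with accepting vs non-accepting: {3} | {1,2,4,5}.
No further refinement is possible. Final partition (2 blocks): {3} | {1,2,4,5}.
3 and 4 end up in different blocks, so they are distinguishable. For instance, the string 'ε' is accepted from only 3.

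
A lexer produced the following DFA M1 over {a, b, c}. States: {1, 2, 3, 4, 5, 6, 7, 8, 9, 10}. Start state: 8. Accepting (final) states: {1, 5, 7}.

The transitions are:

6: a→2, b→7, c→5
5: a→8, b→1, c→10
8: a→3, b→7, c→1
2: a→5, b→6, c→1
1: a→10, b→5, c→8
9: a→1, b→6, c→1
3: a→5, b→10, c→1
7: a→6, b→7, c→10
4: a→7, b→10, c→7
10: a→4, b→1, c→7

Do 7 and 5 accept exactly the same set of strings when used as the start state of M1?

Reachable states from the start: {1,2,3,4,5,6,7,8,10}. Unreachable: {9} — drop them.
Start with accepting vs non-accepting: {1,5,7} | {2,3,4,6,8,10}.
Refine {2,3,4,6,8,10} on symbol a: members go to different blocks, giving {2,3,4} and {6,8,10}.
Stable partition: {1,5,7} | {2,3,4} | {6,8,10} — 3 equivalence classes.
7 and 5 lie in the same block of the stable partition, so they are equivalent — no string distinguishes them.

Yes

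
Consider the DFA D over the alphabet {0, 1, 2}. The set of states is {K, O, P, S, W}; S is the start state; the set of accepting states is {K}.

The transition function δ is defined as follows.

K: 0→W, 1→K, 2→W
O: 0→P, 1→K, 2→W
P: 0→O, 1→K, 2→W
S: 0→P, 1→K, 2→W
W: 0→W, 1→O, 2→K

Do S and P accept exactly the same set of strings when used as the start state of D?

Start with accepting vs non-accepting: {K} | {O,P,S,W}.
Refine {O,P,S,W} on symbol 1: members go to different blocks, giving {O,P,S} and {W}.
Stable partition: {K} | {O,P,S} | {W} — 3 equivalence classes.
S and P lie in the same block of the stable partition, so they are equivalent — no string distinguishes them.

Yes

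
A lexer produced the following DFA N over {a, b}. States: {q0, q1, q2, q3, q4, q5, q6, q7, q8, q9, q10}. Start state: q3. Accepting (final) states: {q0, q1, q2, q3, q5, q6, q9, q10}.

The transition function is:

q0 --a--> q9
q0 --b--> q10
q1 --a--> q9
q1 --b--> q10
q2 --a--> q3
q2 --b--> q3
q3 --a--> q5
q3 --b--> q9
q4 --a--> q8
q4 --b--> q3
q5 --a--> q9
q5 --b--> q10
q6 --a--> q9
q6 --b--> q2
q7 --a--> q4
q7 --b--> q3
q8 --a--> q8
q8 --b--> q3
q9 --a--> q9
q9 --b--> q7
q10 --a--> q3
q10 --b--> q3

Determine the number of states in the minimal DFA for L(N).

Reachable states from the start: {q3,q4,q5,q7,q8,q9,q10}. Unreachable: {q0,q1,q2,q6} — drop them.
P0 = {q3,q5,q9,q10} | {q4,q7,q8}.
Refine {q3,q5,q9,q10} on symbol b: members go to different blocks, giving {q3,q5,q10} and {q9}.
On input a, block {q3,q5,q10} splits into {q3,q10} and {q5}.
Refine {q3,q10} on symbol a: members go to different blocks, giving {q3} and {q10}.
No further refinement is possible. Final partition (5 blocks): {q3} | {q4,q7,q8} | {q9} | {q5} | {q10}.

5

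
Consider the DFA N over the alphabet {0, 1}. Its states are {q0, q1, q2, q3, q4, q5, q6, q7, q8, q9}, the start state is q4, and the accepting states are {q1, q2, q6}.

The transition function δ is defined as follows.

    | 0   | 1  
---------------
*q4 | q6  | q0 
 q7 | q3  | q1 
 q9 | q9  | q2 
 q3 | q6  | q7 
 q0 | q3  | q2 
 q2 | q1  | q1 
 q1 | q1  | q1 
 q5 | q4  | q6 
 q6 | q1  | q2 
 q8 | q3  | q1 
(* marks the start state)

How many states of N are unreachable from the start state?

BFS from q4 reaches {q0, q1, q2, q3, q4, q6, q7}; the 3 state(s) q5, q8, q9 are never visited.

3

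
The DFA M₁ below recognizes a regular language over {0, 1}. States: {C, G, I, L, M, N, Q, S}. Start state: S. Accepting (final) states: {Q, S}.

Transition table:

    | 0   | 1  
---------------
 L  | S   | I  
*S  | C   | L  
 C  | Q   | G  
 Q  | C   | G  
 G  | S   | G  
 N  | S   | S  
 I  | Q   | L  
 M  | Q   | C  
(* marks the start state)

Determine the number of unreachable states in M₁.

No path from S leads to M, N; the other 6 states are all reachable.

2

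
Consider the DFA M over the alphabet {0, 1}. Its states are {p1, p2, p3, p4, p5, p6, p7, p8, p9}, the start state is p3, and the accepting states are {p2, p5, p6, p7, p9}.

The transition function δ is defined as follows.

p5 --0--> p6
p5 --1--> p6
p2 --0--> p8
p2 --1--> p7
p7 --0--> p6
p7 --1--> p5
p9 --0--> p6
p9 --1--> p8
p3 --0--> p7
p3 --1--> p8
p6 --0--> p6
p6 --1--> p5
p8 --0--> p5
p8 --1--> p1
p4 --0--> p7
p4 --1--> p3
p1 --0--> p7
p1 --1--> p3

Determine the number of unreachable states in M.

3

Starting at p3 and following transitions, the reachable set is {p1, p3, p5, p6, p7, p8}. That leaves p2, p4, p9 unreachable — 3 in total.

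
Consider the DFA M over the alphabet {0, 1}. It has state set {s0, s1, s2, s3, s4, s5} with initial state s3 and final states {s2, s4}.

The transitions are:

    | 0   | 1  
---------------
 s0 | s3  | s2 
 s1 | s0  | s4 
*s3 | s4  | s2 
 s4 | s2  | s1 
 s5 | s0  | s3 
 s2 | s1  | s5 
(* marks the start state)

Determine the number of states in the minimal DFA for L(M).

Every state is reachable, so we keep all 6.
Initial partition by acceptance: {s2,s4} | {s0,s1,s3,s5}.
On input 0, block {s2,s4} splits into {s2} and {s4}.
Refine {s0,s1,s3,s5} on symbol 0: members go to different blocks, giving {s0,s1,s5} and {s3}.
Split {s0,s1,s5} by δ(·,0) → {s1,s5} and {s0}.
On input 1, block {s1,s5} splits into {s1} and {s5}.
No further refinement is possible. Final partition (6 blocks): {s2} | {s1} | {s4} | {s3} | {s0} | {s5}.

6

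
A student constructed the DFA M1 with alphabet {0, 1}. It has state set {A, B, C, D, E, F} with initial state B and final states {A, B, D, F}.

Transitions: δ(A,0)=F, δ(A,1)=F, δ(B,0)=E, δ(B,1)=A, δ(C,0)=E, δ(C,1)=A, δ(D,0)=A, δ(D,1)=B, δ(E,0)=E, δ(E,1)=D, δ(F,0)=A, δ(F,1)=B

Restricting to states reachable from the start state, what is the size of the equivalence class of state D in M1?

States {C} cannot be reached from the start state, so discard them.
Start with accepting vs non-accepting: {A,B,D,F} | {E}.
Split {A,B,D,F} by δ(·,0) → {A,D,F} and {B}.
Refine {A,D,F} on symbol 1: members go to different blocks, giving {D,F} and {A}.
The partition is now stable with 4 blocks: {D,F} | {E} | {B} | {A}.
The equivalence class containing D is {D,F}, of size 2.

2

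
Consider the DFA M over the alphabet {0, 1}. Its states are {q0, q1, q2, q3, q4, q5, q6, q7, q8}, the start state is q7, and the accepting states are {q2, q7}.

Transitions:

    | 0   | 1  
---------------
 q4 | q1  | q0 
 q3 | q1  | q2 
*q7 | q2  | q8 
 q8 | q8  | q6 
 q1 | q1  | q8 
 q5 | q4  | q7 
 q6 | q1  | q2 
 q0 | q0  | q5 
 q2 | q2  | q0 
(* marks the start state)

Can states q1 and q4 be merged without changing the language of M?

Yes

First remove the unreachable states {q3}; 8 states remain.
P0 = {q2,q7} | {q0,q1,q4,q5,q6,q8}.
Split {q0,q1,q4,q5,q6,q8} by δ(·,1) → {q0,q1,q4,q8} and {q5,q6}.
Split {q0,q1,q4,q8} by δ(·,1) → {q0,q8} and {q1,q4}.
The partition is now stable with 4 blocks: {q2,q7} | {q0,q8} | {q5,q6} | {q1,q4}.
q1 and q4 lie in the same block of the stable partition, so they are equivalent — no string distinguishes them.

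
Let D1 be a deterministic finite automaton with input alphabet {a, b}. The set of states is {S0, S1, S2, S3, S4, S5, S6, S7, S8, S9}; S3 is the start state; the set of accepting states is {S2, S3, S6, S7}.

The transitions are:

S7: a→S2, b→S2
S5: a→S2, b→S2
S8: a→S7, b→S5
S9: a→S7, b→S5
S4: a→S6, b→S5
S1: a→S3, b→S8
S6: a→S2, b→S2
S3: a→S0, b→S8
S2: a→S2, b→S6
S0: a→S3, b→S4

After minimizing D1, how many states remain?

5

Reachable states from the start: {S0,S2,S3,S4,S5,S6,S7,S8}. Unreachable: {S1,S9} — drop them.
Initial partition by acceptance: {S2,S3,S6,S7} | {S0,S4,S5,S8}.
On input a, block {S2,S3,S6,S7} splits into {S2,S6,S7} and {S3}.
On input a, block {S0,S4,S5,S8} splits into {S4,S5,S8} and {S0}.
Refine {S4,S5,S8} on symbol b: members go to different blocks, giving {S4,S8} and {S5}.
Stable partition: {S2,S6,S7} | {S4,S8} | {S3} | {S0} | {S5} — 5 equivalence classes.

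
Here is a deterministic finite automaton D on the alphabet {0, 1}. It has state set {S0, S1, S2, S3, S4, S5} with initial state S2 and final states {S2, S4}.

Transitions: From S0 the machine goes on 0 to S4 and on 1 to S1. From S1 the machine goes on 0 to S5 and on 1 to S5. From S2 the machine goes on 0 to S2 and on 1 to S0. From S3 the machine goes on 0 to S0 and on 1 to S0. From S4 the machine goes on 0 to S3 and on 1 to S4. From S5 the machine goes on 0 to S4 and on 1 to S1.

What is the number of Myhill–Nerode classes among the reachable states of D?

4

P0 = {S2,S4} | {S0,S1,S3,S5}.
Refine {S2,S4} on symbol 0: members go to different blocks, giving {S2} and {S4}.
On input 0, block {S0,S1,S3,S5} splits into {S0,S5} and {S1,S3}.
The partition is now stable with 4 blocks: {S2} | {S0,S5} | {S4} | {S1,S3}.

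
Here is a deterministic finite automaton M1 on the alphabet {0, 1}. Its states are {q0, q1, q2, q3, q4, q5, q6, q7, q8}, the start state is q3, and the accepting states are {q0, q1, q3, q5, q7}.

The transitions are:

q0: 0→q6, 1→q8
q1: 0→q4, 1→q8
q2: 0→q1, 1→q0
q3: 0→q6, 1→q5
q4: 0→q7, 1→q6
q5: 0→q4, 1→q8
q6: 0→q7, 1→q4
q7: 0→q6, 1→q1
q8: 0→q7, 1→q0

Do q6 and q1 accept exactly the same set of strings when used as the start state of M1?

First remove the unreachable states {q2}; 8 states remain.
Start with accepting vs non-accepting: {q0,q1,q3,q5,q7} | {q4,q6,q8}.
Refine {q0,q1,q3,q5,q7} on symbol 1: members go to different blocks, giving {q0,q1,q5} and {q3,q7}.
On input 1, block {q4,q6,q8} splits into {q4,q6} and {q8}.
The partition is now stable with 4 blocks: {q0,q1,q5} | {q4,q6} | {q3,q7} | {q8}.
q6 and q1 end up in different blocks, so they are distinguishable. For instance, the string 'ε' is accepted from only q1.

No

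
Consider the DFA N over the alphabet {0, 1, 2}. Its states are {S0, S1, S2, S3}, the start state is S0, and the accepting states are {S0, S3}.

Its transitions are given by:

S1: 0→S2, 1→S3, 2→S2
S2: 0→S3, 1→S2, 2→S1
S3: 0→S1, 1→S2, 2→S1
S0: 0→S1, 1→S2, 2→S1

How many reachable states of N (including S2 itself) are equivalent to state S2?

1

All states are reachable from the start state.
P0 = {S0,S3} | {S1,S2}.
Refine {S1,S2} on symbol 0: members go to different blocks, giving {S1} and {S2}.
No further refinement is possible. Final partition (3 blocks): {S0,S3} | {S1} | {S2}.
State S2 belongs to the block {S2}, which has 1 states.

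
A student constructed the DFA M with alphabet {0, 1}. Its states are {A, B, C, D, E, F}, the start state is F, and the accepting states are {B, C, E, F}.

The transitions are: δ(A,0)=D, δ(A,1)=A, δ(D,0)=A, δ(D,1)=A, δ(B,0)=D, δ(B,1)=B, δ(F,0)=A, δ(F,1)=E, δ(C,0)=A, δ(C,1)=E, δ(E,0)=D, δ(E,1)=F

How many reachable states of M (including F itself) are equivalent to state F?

First remove the unreachable states {B,C}; 4 states remain.
P0 = {E,F} | {A,D}.
Stable partition: {E,F} | {A,D} — 2 equivalence classes.
The equivalence class containing F is {E,F}, of size 2.

2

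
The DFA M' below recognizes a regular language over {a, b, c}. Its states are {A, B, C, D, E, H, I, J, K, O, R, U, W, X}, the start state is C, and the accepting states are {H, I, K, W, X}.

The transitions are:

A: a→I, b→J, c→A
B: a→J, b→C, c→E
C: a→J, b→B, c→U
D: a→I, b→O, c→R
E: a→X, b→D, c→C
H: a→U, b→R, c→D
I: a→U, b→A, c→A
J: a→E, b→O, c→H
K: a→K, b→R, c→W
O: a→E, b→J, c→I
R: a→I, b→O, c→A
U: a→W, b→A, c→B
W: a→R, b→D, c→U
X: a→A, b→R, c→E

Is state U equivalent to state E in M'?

First remove the unreachable states {K}; 13 states remain.
P0 = {H,I,W,X} | {A,B,C,D,E,J,O,R,U}.
Refine {A,B,C,D,E,J,O,R,U} on symbol a: members go to different blocks, giving {A,D,E,R,U} and {B,C,J,O}.
Refine {A,D,E,R,U} on symbol b: members go to different blocks, giving {A,D,R} and {E,U}.
Split {H,I,W,X} by δ(·,a) → {W,X} and {H,I}.
Refine {B,C,J,O} on symbol a: members go to different blocks, giving {J,O} and {B,C}.
No further refinement is possible. Final partition (6 blocks): {W,X} | {A,D,R} | {J,O} | {E,U} | {H,I} | {B,C}.
U and E lie in the same block of the stable partition, so they are equivalent — no string distinguishes them.

Yes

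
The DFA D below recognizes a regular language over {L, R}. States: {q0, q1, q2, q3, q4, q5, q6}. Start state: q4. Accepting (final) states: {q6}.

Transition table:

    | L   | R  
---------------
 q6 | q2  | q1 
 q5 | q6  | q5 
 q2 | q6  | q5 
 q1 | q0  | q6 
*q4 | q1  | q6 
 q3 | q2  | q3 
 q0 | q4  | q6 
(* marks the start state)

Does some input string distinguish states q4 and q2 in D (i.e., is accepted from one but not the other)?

Reachable states from the start: {q0,q1,q2,q4,q5,q6}. Unreachable: {q3} — drop them.
Initial partition by acceptance: {q6} | {q0,q1,q2,q4,q5}.
Refine {q0,q1,q2,q4,q5} on symbol L: members go to different blocks, giving {q0,q1,q4} and {q2,q5}.
The partition is now stable with 3 blocks: {q6} | {q0,q1,q4} | {q2,q5}.
q4 and q2 end up in different blocks, so they are distinguishable. For instance, the string 'L' is accepted from only q2.

Yes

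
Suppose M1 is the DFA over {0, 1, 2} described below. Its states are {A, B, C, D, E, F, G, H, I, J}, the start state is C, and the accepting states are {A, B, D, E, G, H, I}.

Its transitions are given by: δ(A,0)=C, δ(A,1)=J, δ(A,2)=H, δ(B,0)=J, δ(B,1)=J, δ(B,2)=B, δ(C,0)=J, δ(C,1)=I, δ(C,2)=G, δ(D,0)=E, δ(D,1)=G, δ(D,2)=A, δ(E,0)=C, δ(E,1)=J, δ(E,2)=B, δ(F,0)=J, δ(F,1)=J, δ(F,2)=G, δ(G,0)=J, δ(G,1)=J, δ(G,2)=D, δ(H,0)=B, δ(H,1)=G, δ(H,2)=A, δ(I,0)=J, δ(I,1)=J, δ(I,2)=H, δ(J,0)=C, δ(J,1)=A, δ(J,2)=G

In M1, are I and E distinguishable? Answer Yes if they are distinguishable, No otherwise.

Reachable states from the start: {A,B,C,D,E,G,H,I,J}. Unreachable: {F} — drop them.
Initial partition by acceptance: {A,B,D,E,G,H,I} | {C,J}.
Refine {A,B,D,E,G,H,I} on symbol 0: members go to different blocks, giving {A,B,E,G,I} and {D,H}.
Split {A,B,E,G,I} by δ(·,2) → {A,G,I} and {B,E}.
Stable partition: {A,G,I} | {C,J} | {D,H} | {B,E} — 4 equivalence classes.
I and E end up in different blocks, so they are distinguishable. For instance, the string '20' is accepted from only I.

Yes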